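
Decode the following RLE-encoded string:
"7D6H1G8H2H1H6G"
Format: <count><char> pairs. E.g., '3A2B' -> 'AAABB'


Expanding each <count><char> pair:
  7D -> 'DDDDDDD'
  6H -> 'HHHHHH'
  1G -> 'G'
  8H -> 'HHHHHHHH'
  2H -> 'HH'
  1H -> 'H'
  6G -> 'GGGGGG'

Decoded = DDDDDDDHHHHHHGHHHHHHHHHHHGGGGGG


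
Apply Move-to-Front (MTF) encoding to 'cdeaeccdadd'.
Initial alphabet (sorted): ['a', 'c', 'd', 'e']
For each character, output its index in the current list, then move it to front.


MTF encoding:
'c': index 1 in ['a', 'c', 'd', 'e'] -> ['c', 'a', 'd', 'e']
'd': index 2 in ['c', 'a', 'd', 'e'] -> ['d', 'c', 'a', 'e']
'e': index 3 in ['d', 'c', 'a', 'e'] -> ['e', 'd', 'c', 'a']
'a': index 3 in ['e', 'd', 'c', 'a'] -> ['a', 'e', 'd', 'c']
'e': index 1 in ['a', 'e', 'd', 'c'] -> ['e', 'a', 'd', 'c']
'c': index 3 in ['e', 'a', 'd', 'c'] -> ['c', 'e', 'a', 'd']
'c': index 0 in ['c', 'e', 'a', 'd'] -> ['c', 'e', 'a', 'd']
'd': index 3 in ['c', 'e', 'a', 'd'] -> ['d', 'c', 'e', 'a']
'a': index 3 in ['d', 'c', 'e', 'a'] -> ['a', 'd', 'c', 'e']
'd': index 1 in ['a', 'd', 'c', 'e'] -> ['d', 'a', 'c', 'e']
'd': index 0 in ['d', 'a', 'c', 'e'] -> ['d', 'a', 'c', 'e']


Output: [1, 2, 3, 3, 1, 3, 0, 3, 3, 1, 0]


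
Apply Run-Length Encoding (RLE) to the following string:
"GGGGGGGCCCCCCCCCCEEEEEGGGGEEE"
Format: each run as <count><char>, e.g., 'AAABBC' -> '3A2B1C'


Scanning runs left to right:
  i=0: run of 'G' x 7 -> '7G'
  i=7: run of 'C' x 10 -> '10C'
  i=17: run of 'E' x 5 -> '5E'
  i=22: run of 'G' x 4 -> '4G'
  i=26: run of 'E' x 3 -> '3E'

RLE = 7G10C5E4G3E


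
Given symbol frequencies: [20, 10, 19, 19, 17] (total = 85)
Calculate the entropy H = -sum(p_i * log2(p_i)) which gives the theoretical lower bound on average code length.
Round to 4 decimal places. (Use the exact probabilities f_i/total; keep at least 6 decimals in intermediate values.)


Per-symbol terms -p_i * log2(p_i) with p_i = f_i/85:
  p = 20/85 = 0.235294: log2(p) = -2.087463, -p*log2(p) = 0.491168
  p = 10/85 = 0.117647: log2(p) = -3.087463, -p*log2(p) = 0.363231
  p = 19/85 = 0.223529: log2(p) = -2.161463, -p*log2(p) = 0.483151
  p = 19/85 = 0.223529: log2(p) = -2.161463, -p*log2(p) = 0.483151
  p = 17/85 = 0.200000: log2(p) = -2.321928, -p*log2(p) = 0.464386
H = 0.491168 + 0.363231 + 0.483151 + 0.483151 + 0.464386 = 2.285087

H = 2.2851 bits/symbol


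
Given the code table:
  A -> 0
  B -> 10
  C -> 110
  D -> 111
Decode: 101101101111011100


Decoding:
10 -> B
110 -> C
110 -> C
111 -> D
10 -> B
111 -> D
0 -> A
0 -> A


Result: BCCDBDAA


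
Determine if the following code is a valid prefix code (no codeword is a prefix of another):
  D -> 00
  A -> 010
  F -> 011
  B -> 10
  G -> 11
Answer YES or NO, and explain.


Checking each pair (does one codeword prefix another?):
  D='00' vs A='010': no prefix
  D='00' vs F='011': no prefix
  D='00' vs B='10': no prefix
  D='00' vs G='11': no prefix
  A='010' vs D='00': no prefix
  A='010' vs F='011': no prefix
  A='010' vs B='10': no prefix
  A='010' vs G='11': no prefix
  F='011' vs D='00': no prefix
  F='011' vs A='010': no prefix
  F='011' vs B='10': no prefix
  F='011' vs G='11': no prefix
  B='10' vs D='00': no prefix
  B='10' vs A='010': no prefix
  B='10' vs F='011': no prefix
  B='10' vs G='11': no prefix
  G='11' vs D='00': no prefix
  G='11' vs A='010': no prefix
  G='11' vs F='011': no prefix
  G='11' vs B='10': no prefix
No violation found over all pairs.

YES -- this is a valid prefix code. No codeword is a prefix of any other codeword.


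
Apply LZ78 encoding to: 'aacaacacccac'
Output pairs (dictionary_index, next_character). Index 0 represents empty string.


LZ78 encoding steps:
Dictionary: {0: ''}
Step 1: w='' (idx 0), next='a' -> output (0, 'a'), add 'a' as idx 1
Step 2: w='a' (idx 1), next='c' -> output (1, 'c'), add 'ac' as idx 2
Step 3: w='a' (idx 1), next='a' -> output (1, 'a'), add 'aa' as idx 3
Step 4: w='' (idx 0), next='c' -> output (0, 'c'), add 'c' as idx 4
Step 5: w='ac' (idx 2), next='c' -> output (2, 'c'), add 'acc' as idx 5
Step 6: w='c' (idx 4), next='a' -> output (4, 'a'), add 'ca' as idx 6
Step 7: w='c' (idx 4), end of input -> output (4, '')


Encoded: [(0, 'a'), (1, 'c'), (1, 'a'), (0, 'c'), (2, 'c'), (4, 'a'), (4, '')]


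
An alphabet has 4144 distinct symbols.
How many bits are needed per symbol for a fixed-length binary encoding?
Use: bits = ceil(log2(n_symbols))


log2(4144) = 12.0168
Bracket: 2^12 = 4096 < 4144 <= 2^13 = 8192
So ceil(log2(4144)) = 13

bits = ceil(log2(4144)) = ceil(12.0168) = 13 bits


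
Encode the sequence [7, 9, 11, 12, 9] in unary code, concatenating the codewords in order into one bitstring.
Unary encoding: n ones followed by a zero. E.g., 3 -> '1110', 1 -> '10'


Encode each number as n ones followed by a terminating 0:
  7 -> 11111110 (8 bits)
  9 -> 1111111110 (10 bits)
  11 -> 111111111110 (12 bits)
  12 -> 1111111111110 (13 bits)
  9 -> 1111111110 (10 bits)
Total length = 8 + 10 + 12 + 13 + 10 = 53 bits.

Unary([7, 9, 11, 12, 9]) = 11111110111111111011111111111011111111111101111111110 (53 bits)


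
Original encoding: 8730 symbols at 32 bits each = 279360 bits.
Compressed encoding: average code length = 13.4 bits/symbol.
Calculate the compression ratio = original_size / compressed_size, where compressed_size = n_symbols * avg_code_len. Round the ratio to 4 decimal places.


original_size = n_symbols * orig_bits = 8730 * 32 = 279360 bits
compressed_size = n_symbols * avg_code_len = 8730 * 13.4 = 116982.0 bits
ratio = original_size / compressed_size = 279360 / 116982.0 = 2.3881

Compression ratio = 2.3881


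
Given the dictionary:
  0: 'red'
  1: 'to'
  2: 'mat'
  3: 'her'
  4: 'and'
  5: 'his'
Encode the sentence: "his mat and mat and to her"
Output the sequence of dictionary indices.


Look up each word in the dictionary:
  'his' -> 5
  'mat' -> 2
  'and' -> 4
  'mat' -> 2
  'and' -> 4
  'to' -> 1
  'her' -> 3

Encoded: [5, 2, 4, 2, 4, 1, 3]


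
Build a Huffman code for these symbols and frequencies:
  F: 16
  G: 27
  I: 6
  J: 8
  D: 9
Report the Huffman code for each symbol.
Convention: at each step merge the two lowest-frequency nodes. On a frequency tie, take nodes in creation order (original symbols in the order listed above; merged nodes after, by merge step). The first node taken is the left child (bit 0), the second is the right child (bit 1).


Huffman tree construction:
Step 1: Merge I(6) + J(8) = 14
Step 2: Merge D(9) + (I+J)(14) = 23
Step 3: Merge F(16) + (D+(I+J))(23) = 39
Step 4: Merge G(27) + (F+(D+(I+J)))(39) = 66
Read each symbol's code off the tree from the root (left child = 0, right child = 1).

Codes:
  F: 10 (length 2)
  G: 0 (length 1)
  I: 1110 (length 4)
  J: 1111 (length 4)
  D: 110 (length 3)
Average code length: 142/66 = 2.1515 bits/symbol


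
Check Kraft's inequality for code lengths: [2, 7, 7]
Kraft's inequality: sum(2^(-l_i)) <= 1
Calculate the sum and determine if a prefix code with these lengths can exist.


Sum = 2^(-2) + 2^(-7) + 2^(-7)
    = 0.25 + 0.0078125 + 0.0078125
    = 34/128 = 0.265625
Since 0.265625 <= 1, Kraft's inequality IS satisfied.
A prefix code with these lengths CAN exist.

Kraft sum = 0.265625. Satisfied.


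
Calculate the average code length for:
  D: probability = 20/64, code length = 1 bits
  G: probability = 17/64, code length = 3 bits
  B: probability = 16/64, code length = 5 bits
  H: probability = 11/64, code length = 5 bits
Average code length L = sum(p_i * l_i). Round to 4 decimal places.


Weighted contributions p_i * l_i:
  D: (20/64) * 1 = 20/64
  G: (17/64) * 3 = 51/64
  B: (16/64) * 5 = 80/64
  H: (11/64) * 5 = 55/64
Sum = (20 + 51 + 80 + 55)/64 = 206/64

L = 206/64 = 3.2188 bits/symbol


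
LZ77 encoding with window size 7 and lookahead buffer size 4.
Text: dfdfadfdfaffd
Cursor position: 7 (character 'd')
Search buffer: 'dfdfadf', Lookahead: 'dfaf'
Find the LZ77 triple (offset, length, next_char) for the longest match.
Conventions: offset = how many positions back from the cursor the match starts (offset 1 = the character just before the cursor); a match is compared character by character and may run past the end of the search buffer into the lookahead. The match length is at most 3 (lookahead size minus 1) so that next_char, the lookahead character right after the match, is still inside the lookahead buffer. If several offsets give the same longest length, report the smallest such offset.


Try each offset into the search buffer:
  offset=1 (pos 6, char 'f'): match length 0
  offset=2 (pos 5, char 'd'): match length 2
  offset=3 (pos 4, char 'a'): match length 0
  offset=4 (pos 3, char 'f'): match length 0
  offset=5 (pos 2, char 'd'): match length 3
  offset=6 (pos 1, char 'f'): match length 0
  offset=7 (pos 0, char 'd'): match length 2
Longest match has length 3 at offset 5.
next_char = character at position 7 + 3 = 10 -> 'f'

Best match: offset=5, length=3 (matching 'dfa' starting at position 2)
LZ77 triple: (5, 3, 'f')


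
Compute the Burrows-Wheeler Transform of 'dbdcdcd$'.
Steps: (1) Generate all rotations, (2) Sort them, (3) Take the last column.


Rotations (sorted):
  0: $dbdcdcd -> last char: d
  1: bdcdcd$d -> last char: d
  2: cd$dbdcd -> last char: d
  3: cdcd$dbd -> last char: d
  4: d$dbdcdc -> last char: c
  5: dbdcdcd$ -> last char: $
  6: dcd$dbdc -> last char: c
  7: dcdcd$db -> last char: b


BWT = ddddc$cb


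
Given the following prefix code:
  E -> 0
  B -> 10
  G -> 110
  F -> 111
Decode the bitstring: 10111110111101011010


Decoding step by step:
Bits 10 -> B
Bits 111 -> F
Bits 110 -> G
Bits 111 -> F
Bits 10 -> B
Bits 10 -> B
Bits 110 -> G
Bits 10 -> B


Decoded message: BFGFBBGB


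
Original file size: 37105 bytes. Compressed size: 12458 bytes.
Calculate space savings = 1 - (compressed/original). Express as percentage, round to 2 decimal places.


ratio = compressed/original = 12458/37105 = 0.33575
savings = 1 - ratio = 1 - 0.33575 = 0.66425
as a percentage: 0.66425 * 100 = 66.43%

Space savings = 1 - 12458/37105 = 66.43%


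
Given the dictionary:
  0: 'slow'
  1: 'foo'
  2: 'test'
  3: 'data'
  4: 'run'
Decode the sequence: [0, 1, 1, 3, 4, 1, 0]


Look up each index in the dictionary:
  0 -> 'slow'
  1 -> 'foo'
  1 -> 'foo'
  3 -> 'data'
  4 -> 'run'
  1 -> 'foo'
  0 -> 'slow'

Decoded: "slow foo foo data run foo slow"


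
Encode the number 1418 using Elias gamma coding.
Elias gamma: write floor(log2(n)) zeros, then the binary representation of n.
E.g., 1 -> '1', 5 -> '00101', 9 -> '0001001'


num_bits = floor(log2(1418)) + 1 = 11
leading_zeros = num_bits - 1 = 10
binary(1418) = 10110001010

Elias gamma(1418) = '0000000000' + '10110001010' = 000000000010110001010 (21 bits)


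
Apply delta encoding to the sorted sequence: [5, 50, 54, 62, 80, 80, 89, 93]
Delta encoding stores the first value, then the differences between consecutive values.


First value: 5
Deltas:
  50 - 5 = 45
  54 - 50 = 4
  62 - 54 = 8
  80 - 62 = 18
  80 - 80 = 0
  89 - 80 = 9
  93 - 89 = 4


Delta encoded: [5, 45, 4, 8, 18, 0, 9, 4]


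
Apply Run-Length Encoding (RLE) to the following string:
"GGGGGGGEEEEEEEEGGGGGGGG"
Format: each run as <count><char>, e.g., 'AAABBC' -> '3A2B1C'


Scanning runs left to right:
  i=0: run of 'G' x 7 -> '7G'
  i=7: run of 'E' x 8 -> '8E'
  i=15: run of 'G' x 8 -> '8G'

RLE = 7G8E8G


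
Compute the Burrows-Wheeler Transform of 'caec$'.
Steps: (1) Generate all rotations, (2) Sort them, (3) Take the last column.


Rotations (sorted):
  0: $caec -> last char: c
  1: aec$c -> last char: c
  2: c$cae -> last char: e
  3: caec$ -> last char: $
  4: ec$ca -> last char: a


BWT = cce$a


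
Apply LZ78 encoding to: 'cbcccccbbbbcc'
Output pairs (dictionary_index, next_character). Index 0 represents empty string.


LZ78 encoding steps:
Dictionary: {0: ''}
Step 1: w='' (idx 0), next='c' -> output (0, 'c'), add 'c' as idx 1
Step 2: w='' (idx 0), next='b' -> output (0, 'b'), add 'b' as idx 2
Step 3: w='c' (idx 1), next='c' -> output (1, 'c'), add 'cc' as idx 3
Step 4: w='cc' (idx 3), next='c' -> output (3, 'c'), add 'ccc' as idx 4
Step 5: w='b' (idx 2), next='b' -> output (2, 'b'), add 'bb' as idx 5
Step 6: w='bb' (idx 5), next='c' -> output (5, 'c'), add 'bbc' as idx 6
Step 7: w='c' (idx 1), end of input -> output (1, '')


Encoded: [(0, 'c'), (0, 'b'), (1, 'c'), (3, 'c'), (2, 'b'), (5, 'c'), (1, '')]


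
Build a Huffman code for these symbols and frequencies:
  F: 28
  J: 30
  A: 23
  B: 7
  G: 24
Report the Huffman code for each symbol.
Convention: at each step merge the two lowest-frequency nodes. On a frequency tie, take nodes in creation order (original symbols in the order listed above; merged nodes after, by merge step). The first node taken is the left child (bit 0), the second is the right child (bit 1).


Huffman tree construction:
Step 1: Merge B(7) + A(23) = 30
Step 2: Merge G(24) + F(28) = 52
Step 3: Merge J(30) + (B+A)(30) = 60
Step 4: Merge (G+F)(52) + (J+(B+A))(60) = 112
Read each symbol's code off the tree from the root (left child = 0, right child = 1).

Codes:
  F: 01 (length 2)
  J: 10 (length 2)
  A: 111 (length 3)
  B: 110 (length 3)
  G: 00 (length 2)
Average code length: 254/112 = 2.2679 bits/symbol


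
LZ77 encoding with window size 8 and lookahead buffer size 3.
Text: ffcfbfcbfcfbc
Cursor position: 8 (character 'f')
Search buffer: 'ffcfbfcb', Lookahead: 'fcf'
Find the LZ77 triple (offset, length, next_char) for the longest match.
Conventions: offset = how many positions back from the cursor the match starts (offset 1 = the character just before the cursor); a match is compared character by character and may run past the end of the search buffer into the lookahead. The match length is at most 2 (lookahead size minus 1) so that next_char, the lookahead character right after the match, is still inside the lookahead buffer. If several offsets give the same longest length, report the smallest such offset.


Try each offset into the search buffer:
  offset=1 (pos 7, char 'b'): match length 0
  offset=2 (pos 6, char 'c'): match length 0
  offset=3 (pos 5, char 'f'): match length 2
  offset=4 (pos 4, char 'b'): match length 0
  offset=5 (pos 3, char 'f'): match length 1
  offset=6 (pos 2, char 'c'): match length 0
  offset=7 (pos 1, char 'f'): match length 2
  offset=8 (pos 0, char 'f'): match length 1
Longest match has length 2, found at offsets 3, 7; take the smallest, offset 3.
next_char = character at position 8 + 2 = 10 -> 'f'

Best match: offset=3, length=2 (matching 'fc' starting at position 5)
LZ77 triple: (3, 2, 'f')


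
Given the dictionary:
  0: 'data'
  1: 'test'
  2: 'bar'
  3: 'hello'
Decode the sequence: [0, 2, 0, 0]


Look up each index in the dictionary:
  0 -> 'data'
  2 -> 'bar'
  0 -> 'data'
  0 -> 'data'

Decoded: "data bar data data"


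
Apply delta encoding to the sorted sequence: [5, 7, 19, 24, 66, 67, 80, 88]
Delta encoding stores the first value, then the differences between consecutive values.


First value: 5
Deltas:
  7 - 5 = 2
  19 - 7 = 12
  24 - 19 = 5
  66 - 24 = 42
  67 - 66 = 1
  80 - 67 = 13
  88 - 80 = 8


Delta encoded: [5, 2, 12, 5, 42, 1, 13, 8]


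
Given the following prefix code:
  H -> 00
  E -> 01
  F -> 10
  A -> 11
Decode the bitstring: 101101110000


Decoding step by step:
Bits 10 -> F
Bits 11 -> A
Bits 01 -> E
Bits 11 -> A
Bits 00 -> H
Bits 00 -> H


Decoded message: FAEAHH


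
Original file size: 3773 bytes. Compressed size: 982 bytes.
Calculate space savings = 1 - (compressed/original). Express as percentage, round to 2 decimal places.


ratio = compressed/original = 982/3773 = 0.26027
savings = 1 - ratio = 1 - 0.26027 = 0.73973
as a percentage: 0.73973 * 100 = 73.97%

Space savings = 1 - 982/3773 = 73.97%


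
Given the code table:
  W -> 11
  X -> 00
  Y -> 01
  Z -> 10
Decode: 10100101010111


Decoding:
10 -> Z
10 -> Z
01 -> Y
01 -> Y
01 -> Y
01 -> Y
11 -> W


Result: ZZYYYYW


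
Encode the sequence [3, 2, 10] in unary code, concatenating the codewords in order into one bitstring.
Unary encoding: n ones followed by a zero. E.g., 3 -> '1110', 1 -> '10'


Encode each number as n ones followed by a terminating 0:
  3 -> 1110 (4 bits)
  2 -> 110 (3 bits)
  10 -> 11111111110 (11 bits)
Total length = 4 + 3 + 11 = 18 bits.

Unary([3, 2, 10]) = 111011011111111110 (18 bits)


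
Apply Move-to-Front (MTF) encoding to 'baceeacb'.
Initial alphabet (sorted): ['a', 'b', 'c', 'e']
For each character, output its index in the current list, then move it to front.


MTF encoding:
'b': index 1 in ['a', 'b', 'c', 'e'] -> ['b', 'a', 'c', 'e']
'a': index 1 in ['b', 'a', 'c', 'e'] -> ['a', 'b', 'c', 'e']
'c': index 2 in ['a', 'b', 'c', 'e'] -> ['c', 'a', 'b', 'e']
'e': index 3 in ['c', 'a', 'b', 'e'] -> ['e', 'c', 'a', 'b']
'e': index 0 in ['e', 'c', 'a', 'b'] -> ['e', 'c', 'a', 'b']
'a': index 2 in ['e', 'c', 'a', 'b'] -> ['a', 'e', 'c', 'b']
'c': index 2 in ['a', 'e', 'c', 'b'] -> ['c', 'a', 'e', 'b']
'b': index 3 in ['c', 'a', 'e', 'b'] -> ['b', 'c', 'a', 'e']


Output: [1, 1, 2, 3, 0, 2, 2, 3]


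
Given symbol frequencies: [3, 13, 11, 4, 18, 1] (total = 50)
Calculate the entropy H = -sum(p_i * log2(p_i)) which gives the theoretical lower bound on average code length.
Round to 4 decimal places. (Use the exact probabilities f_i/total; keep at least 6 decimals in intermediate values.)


Per-symbol terms -p_i * log2(p_i) with p_i = f_i/50:
  p = 3/50 = 0.060000: log2(p) = -4.058894, -p*log2(p) = 0.243534
  p = 13/50 = 0.260000: log2(p) = -1.943416, -p*log2(p) = 0.505288
  p = 11/50 = 0.220000: log2(p) = -2.184425, -p*log2(p) = 0.480573
  p = 4/50 = 0.080000: log2(p) = -3.643856, -p*log2(p) = 0.291508
  p = 18/50 = 0.360000: log2(p) = -1.473931, -p*log2(p) = 0.530615
  p = 1/50 = 0.020000: log2(p) = -5.643856, -p*log2(p) = 0.112877
H = 0.243534 + 0.505288 + 0.480573 + 0.291508 + 0.530615 + 0.112877 = 2.164395

H = 2.1644 bits/symbol


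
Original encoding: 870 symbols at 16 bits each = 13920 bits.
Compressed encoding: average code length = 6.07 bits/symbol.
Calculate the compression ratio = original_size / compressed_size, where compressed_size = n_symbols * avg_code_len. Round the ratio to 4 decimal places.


original_size = n_symbols * orig_bits = 870 * 16 = 13920 bits
compressed_size = n_symbols * avg_code_len = 870 * 6.07 = 5280.9 bits
ratio = original_size / compressed_size = 13920 / 5280.9 = 2.6359

Compression ratio = 2.6359


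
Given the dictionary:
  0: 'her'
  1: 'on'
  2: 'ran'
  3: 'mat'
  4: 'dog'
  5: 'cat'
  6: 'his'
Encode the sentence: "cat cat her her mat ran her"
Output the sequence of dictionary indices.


Look up each word in the dictionary:
  'cat' -> 5
  'cat' -> 5
  'her' -> 0
  'her' -> 0
  'mat' -> 3
  'ran' -> 2
  'her' -> 0

Encoded: [5, 5, 0, 0, 3, 2, 0]


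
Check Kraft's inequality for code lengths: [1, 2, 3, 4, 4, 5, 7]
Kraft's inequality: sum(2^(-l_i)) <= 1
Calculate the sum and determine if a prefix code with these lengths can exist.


Sum = 2^(-1) + 2^(-2) + 2^(-3) + 2^(-4) + 2^(-4) + 2^(-5) + 2^(-7)
    = 0.5 + 0.25 + 0.125 + 0.0625 + 0.0625 + 0.03125 + 0.0078125
    = 133/128 = 1.0390625
Since 1.0390625 > 1, Kraft's inequality is NOT satisfied.
A prefix code with these lengths CANNOT exist.

Kraft sum = 1.0390625. Not satisfied.


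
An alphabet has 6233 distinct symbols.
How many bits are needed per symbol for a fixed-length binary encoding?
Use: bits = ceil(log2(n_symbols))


log2(6233) = 12.6057
Bracket: 2^12 = 4096 < 6233 <= 2^13 = 8192
So ceil(log2(6233)) = 13

bits = ceil(log2(6233)) = ceil(12.6057) = 13 bits


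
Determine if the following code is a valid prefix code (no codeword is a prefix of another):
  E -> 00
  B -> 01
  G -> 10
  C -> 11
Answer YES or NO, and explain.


Checking each pair (does one codeword prefix another?):
  E='00' vs B='01': no prefix
  E='00' vs G='10': no prefix
  E='00' vs C='11': no prefix
  B='01' vs E='00': no prefix
  B='01' vs G='10': no prefix
  B='01' vs C='11': no prefix
  G='10' vs E='00': no prefix
  G='10' vs B='01': no prefix
  G='10' vs C='11': no prefix
  C='11' vs E='00': no prefix
  C='11' vs B='01': no prefix
  C='11' vs G='10': no prefix
No violation found over all pairs.

YES -- this is a valid prefix code. No codeword is a prefix of any other codeword.


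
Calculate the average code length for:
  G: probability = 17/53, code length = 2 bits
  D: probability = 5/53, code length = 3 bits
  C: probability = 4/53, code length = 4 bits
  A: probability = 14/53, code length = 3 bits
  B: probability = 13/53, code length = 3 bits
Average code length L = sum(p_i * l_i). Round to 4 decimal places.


Weighted contributions p_i * l_i:
  G: (17/53) * 2 = 34/53
  D: (5/53) * 3 = 15/53
  C: (4/53) * 4 = 16/53
  A: (14/53) * 3 = 42/53
  B: (13/53) * 3 = 39/53
Sum = (34 + 15 + 16 + 42 + 39)/53 = 146/53

L = 146/53 = 2.7547 bits/symbol


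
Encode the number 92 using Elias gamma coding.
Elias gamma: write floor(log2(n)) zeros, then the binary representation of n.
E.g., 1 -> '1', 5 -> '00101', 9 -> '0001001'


num_bits = floor(log2(92)) + 1 = 7
leading_zeros = num_bits - 1 = 6
binary(92) = 1011100

Elias gamma(92) = '000000' + '1011100' = 0000001011100 (13 bits)


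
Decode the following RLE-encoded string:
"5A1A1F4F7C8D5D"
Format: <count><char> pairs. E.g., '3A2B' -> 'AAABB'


Expanding each <count><char> pair:
  5A -> 'AAAAA'
  1A -> 'A'
  1F -> 'F'
  4F -> 'FFFF'
  7C -> 'CCCCCCC'
  8D -> 'DDDDDDDD'
  5D -> 'DDDDD'

Decoded = AAAAAAFFFFFCCCCCCCDDDDDDDDDDDDD


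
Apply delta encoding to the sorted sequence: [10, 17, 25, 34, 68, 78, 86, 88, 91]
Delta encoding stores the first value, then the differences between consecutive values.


First value: 10
Deltas:
  17 - 10 = 7
  25 - 17 = 8
  34 - 25 = 9
  68 - 34 = 34
  78 - 68 = 10
  86 - 78 = 8
  88 - 86 = 2
  91 - 88 = 3


Delta encoded: [10, 7, 8, 9, 34, 10, 8, 2, 3]


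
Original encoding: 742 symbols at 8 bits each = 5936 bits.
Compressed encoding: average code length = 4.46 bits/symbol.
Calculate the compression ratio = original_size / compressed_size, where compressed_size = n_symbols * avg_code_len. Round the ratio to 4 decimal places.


original_size = n_symbols * orig_bits = 742 * 8 = 5936 bits
compressed_size = n_symbols * avg_code_len = 742 * 4.46 = 3309.32 bits
ratio = original_size / compressed_size = 5936 / 3309.32 = 1.7937

Compression ratio = 1.7937


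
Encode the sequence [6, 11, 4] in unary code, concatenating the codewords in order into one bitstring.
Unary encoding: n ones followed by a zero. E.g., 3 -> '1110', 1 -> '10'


Encode each number as n ones followed by a terminating 0:
  6 -> 1111110 (7 bits)
  11 -> 111111111110 (12 bits)
  4 -> 11110 (5 bits)
Total length = 7 + 12 + 5 = 24 bits.

Unary([6, 11, 4]) = 111111011111111111011110 (24 bits)


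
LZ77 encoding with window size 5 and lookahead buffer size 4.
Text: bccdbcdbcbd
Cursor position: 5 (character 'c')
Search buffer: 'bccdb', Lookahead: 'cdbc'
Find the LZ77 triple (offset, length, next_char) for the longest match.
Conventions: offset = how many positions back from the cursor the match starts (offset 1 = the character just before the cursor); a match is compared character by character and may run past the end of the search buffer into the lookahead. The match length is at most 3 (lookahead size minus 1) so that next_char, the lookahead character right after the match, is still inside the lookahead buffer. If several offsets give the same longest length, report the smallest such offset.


Try each offset into the search buffer:
  offset=1 (pos 4, char 'b'): match length 0
  offset=2 (pos 3, char 'd'): match length 0
  offset=3 (pos 2, char 'c'): match length 3
  offset=4 (pos 1, char 'c'): match length 1
  offset=5 (pos 0, char 'b'): match length 0
Longest match has length 3 at offset 3.
next_char = character at position 5 + 3 = 8 -> 'c'

Best match: offset=3, length=3 (matching 'cdb' starting at position 2)
LZ77 triple: (3, 3, 'c')


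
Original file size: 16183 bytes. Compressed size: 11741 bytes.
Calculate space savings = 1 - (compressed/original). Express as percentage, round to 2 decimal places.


ratio = compressed/original = 11741/16183 = 0.725514
savings = 1 - ratio = 1 - 0.725514 = 0.274486
as a percentage: 0.274486 * 100 = 27.45%

Space savings = 1 - 11741/16183 = 27.45%


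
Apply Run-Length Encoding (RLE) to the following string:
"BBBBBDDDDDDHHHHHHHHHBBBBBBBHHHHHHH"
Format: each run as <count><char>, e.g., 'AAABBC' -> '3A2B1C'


Scanning runs left to right:
  i=0: run of 'B' x 5 -> '5B'
  i=5: run of 'D' x 6 -> '6D'
  i=11: run of 'H' x 9 -> '9H'
  i=20: run of 'B' x 7 -> '7B'
  i=27: run of 'H' x 7 -> '7H'

RLE = 5B6D9H7B7H


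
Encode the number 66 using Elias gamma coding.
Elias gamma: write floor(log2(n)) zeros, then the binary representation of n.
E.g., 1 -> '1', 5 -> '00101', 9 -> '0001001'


num_bits = floor(log2(66)) + 1 = 7
leading_zeros = num_bits - 1 = 6
binary(66) = 1000010

Elias gamma(66) = '000000' + '1000010' = 0000001000010 (13 bits)


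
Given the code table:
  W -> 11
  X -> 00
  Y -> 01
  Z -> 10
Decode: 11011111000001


Decoding:
11 -> W
01 -> Y
11 -> W
11 -> W
00 -> X
00 -> X
01 -> Y


Result: WYWWXXY


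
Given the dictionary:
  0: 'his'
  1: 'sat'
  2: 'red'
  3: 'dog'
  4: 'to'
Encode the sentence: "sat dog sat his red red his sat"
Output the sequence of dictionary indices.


Look up each word in the dictionary:
  'sat' -> 1
  'dog' -> 3
  'sat' -> 1
  'his' -> 0
  'red' -> 2
  'red' -> 2
  'his' -> 0
  'sat' -> 1

Encoded: [1, 3, 1, 0, 2, 2, 0, 1]


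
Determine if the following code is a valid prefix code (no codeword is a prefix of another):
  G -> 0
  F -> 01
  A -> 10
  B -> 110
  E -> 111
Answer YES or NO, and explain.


Checking each pair (does one codeword prefix another?):
  G='0' vs F='01': prefix -- VIOLATION

NO -- this is NOT a valid prefix code. G (0) is a prefix of F (01).


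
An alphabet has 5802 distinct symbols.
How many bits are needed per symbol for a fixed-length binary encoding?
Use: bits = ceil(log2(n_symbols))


log2(5802) = 12.5023
Bracket: 2^12 = 4096 < 5802 <= 2^13 = 8192
So ceil(log2(5802)) = 13

bits = ceil(log2(5802)) = ceil(12.5023) = 13 bits


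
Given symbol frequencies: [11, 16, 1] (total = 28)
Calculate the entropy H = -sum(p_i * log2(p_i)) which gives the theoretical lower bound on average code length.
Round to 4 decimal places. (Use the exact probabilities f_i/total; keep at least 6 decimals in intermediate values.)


Per-symbol terms -p_i * log2(p_i) with p_i = f_i/28:
  p = 11/28 = 0.392857: log2(p) = -1.347923, -p*log2(p) = 0.529541
  p = 16/28 = 0.571429: log2(p) = -0.807355, -p*log2(p) = 0.461346
  p = 1/28 = 0.035714: log2(p) = -4.807355, -p*log2(p) = 0.171691
H = 0.529541 + 0.461346 + 0.171691 = 1.162578

H = 1.1626 bits/symbol


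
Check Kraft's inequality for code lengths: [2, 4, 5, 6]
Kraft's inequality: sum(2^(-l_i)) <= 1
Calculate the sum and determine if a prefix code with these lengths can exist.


Sum = 2^(-2) + 2^(-4) + 2^(-5) + 2^(-6)
    = 0.25 + 0.0625 + 0.03125 + 0.015625
    = 23/64 = 0.359375
Since 0.359375 <= 1, Kraft's inequality IS satisfied.
A prefix code with these lengths CAN exist.

Kraft sum = 0.359375. Satisfied.


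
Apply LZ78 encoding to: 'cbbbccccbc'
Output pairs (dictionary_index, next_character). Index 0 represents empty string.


LZ78 encoding steps:
Dictionary: {0: ''}
Step 1: w='' (idx 0), next='c' -> output (0, 'c'), add 'c' as idx 1
Step 2: w='' (idx 0), next='b' -> output (0, 'b'), add 'b' as idx 2
Step 3: w='b' (idx 2), next='b' -> output (2, 'b'), add 'bb' as idx 3
Step 4: w='c' (idx 1), next='c' -> output (1, 'c'), add 'cc' as idx 4
Step 5: w='cc' (idx 4), next='b' -> output (4, 'b'), add 'ccb' as idx 5
Step 6: w='c' (idx 1), end of input -> output (1, '')


Encoded: [(0, 'c'), (0, 'b'), (2, 'b'), (1, 'c'), (4, 'b'), (1, '')]


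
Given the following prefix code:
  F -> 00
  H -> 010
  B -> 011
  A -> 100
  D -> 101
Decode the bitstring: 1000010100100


Decoding step by step:
Bits 100 -> A
Bits 00 -> F
Bits 101 -> D
Bits 00 -> F
Bits 100 -> A


Decoded message: AFDFA


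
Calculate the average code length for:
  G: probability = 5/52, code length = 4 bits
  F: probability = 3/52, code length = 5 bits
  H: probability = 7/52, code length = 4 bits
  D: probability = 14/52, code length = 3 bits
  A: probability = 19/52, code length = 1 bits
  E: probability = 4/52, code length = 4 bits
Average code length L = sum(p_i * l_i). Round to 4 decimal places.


Weighted contributions p_i * l_i:
  G: (5/52) * 4 = 20/52
  F: (3/52) * 5 = 15/52
  H: (7/52) * 4 = 28/52
  D: (14/52) * 3 = 42/52
  A: (19/52) * 1 = 19/52
  E: (4/52) * 4 = 16/52
Sum = (20 + 15 + 28 + 42 + 19 + 16)/52 = 140/52

L = 140/52 = 2.6923 bits/symbol


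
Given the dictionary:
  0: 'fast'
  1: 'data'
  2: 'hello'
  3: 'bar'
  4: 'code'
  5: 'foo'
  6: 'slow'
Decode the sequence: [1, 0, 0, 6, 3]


Look up each index in the dictionary:
  1 -> 'data'
  0 -> 'fast'
  0 -> 'fast'
  6 -> 'slow'
  3 -> 'bar'

Decoded: "data fast fast slow bar"


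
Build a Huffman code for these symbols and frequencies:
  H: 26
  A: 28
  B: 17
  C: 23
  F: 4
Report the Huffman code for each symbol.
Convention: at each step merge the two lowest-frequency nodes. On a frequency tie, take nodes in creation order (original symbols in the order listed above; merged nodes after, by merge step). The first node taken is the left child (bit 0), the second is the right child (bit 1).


Huffman tree construction:
Step 1: Merge F(4) + B(17) = 21
Step 2: Merge (F+B)(21) + C(23) = 44
Step 3: Merge H(26) + A(28) = 54
Step 4: Merge ((F+B)+C)(44) + (H+A)(54) = 98
Read each symbol's code off the tree from the root (left child = 0, right child = 1).

Codes:
  H: 10 (length 2)
  A: 11 (length 2)
  B: 001 (length 3)
  C: 01 (length 2)
  F: 000 (length 3)
Average code length: 217/98 = 2.2143 bits/symbol


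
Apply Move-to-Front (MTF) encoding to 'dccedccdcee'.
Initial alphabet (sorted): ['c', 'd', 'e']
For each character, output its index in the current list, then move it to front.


MTF encoding:
'd': index 1 in ['c', 'd', 'e'] -> ['d', 'c', 'e']
'c': index 1 in ['d', 'c', 'e'] -> ['c', 'd', 'e']
'c': index 0 in ['c', 'd', 'e'] -> ['c', 'd', 'e']
'e': index 2 in ['c', 'd', 'e'] -> ['e', 'c', 'd']
'd': index 2 in ['e', 'c', 'd'] -> ['d', 'e', 'c']
'c': index 2 in ['d', 'e', 'c'] -> ['c', 'd', 'e']
'c': index 0 in ['c', 'd', 'e'] -> ['c', 'd', 'e']
'd': index 1 in ['c', 'd', 'e'] -> ['d', 'c', 'e']
'c': index 1 in ['d', 'c', 'e'] -> ['c', 'd', 'e']
'e': index 2 in ['c', 'd', 'e'] -> ['e', 'c', 'd']
'e': index 0 in ['e', 'c', 'd'] -> ['e', 'c', 'd']


Output: [1, 1, 0, 2, 2, 2, 0, 1, 1, 2, 0]


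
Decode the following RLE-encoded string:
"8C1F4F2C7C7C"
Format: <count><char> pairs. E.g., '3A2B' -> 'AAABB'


Expanding each <count><char> pair:
  8C -> 'CCCCCCCC'
  1F -> 'F'
  4F -> 'FFFF'
  2C -> 'CC'
  7C -> 'CCCCCCC'
  7C -> 'CCCCCCC'

Decoded = CCCCCCCCFFFFFCCCCCCCCCCCCCCCC


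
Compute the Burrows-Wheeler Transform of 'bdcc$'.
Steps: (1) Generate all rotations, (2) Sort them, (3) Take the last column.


Rotations (sorted):
  0: $bdcc -> last char: c
  1: bdcc$ -> last char: $
  2: c$bdc -> last char: c
  3: cc$bd -> last char: d
  4: dcc$b -> last char: b


BWT = c$cdb


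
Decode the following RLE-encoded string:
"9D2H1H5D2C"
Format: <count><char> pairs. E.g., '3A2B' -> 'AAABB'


Expanding each <count><char> pair:
  9D -> 'DDDDDDDDD'
  2H -> 'HH'
  1H -> 'H'
  5D -> 'DDDDD'
  2C -> 'CC'

Decoded = DDDDDDDDDHHHDDDDDCC


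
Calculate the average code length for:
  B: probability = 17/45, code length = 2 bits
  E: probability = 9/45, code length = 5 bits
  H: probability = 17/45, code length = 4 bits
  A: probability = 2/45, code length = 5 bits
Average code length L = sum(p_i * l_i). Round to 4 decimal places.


Weighted contributions p_i * l_i:
  B: (17/45) * 2 = 34/45
  E: (9/45) * 5 = 45/45
  H: (17/45) * 4 = 68/45
  A: (2/45) * 5 = 10/45
Sum = (34 + 45 + 68 + 10)/45 = 157/45

L = 157/45 = 3.4889 bits/symbol


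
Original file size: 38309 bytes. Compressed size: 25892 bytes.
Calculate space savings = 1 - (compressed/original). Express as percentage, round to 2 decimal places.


ratio = compressed/original = 25892/38309 = 0.675873
savings = 1 - ratio = 1 - 0.675873 = 0.324127
as a percentage: 0.324127 * 100 = 32.41%

Space savings = 1 - 25892/38309 = 32.41%


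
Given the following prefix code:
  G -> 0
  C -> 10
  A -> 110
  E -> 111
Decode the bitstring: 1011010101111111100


Decoding step by step:
Bits 10 -> C
Bits 110 -> A
Bits 10 -> C
Bits 10 -> C
Bits 111 -> E
Bits 111 -> E
Bits 110 -> A
Bits 0 -> G


Decoded message: CACCEEAG


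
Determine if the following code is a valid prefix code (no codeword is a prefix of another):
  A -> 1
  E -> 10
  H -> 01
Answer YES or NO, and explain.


Checking each pair (does one codeword prefix another?):
  A='1' vs E='10': prefix -- VIOLATION

NO -- this is NOT a valid prefix code. A (1) is a prefix of E (10).


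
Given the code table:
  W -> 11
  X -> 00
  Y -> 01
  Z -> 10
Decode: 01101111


Decoding:
01 -> Y
10 -> Z
11 -> W
11 -> W


Result: YZWW


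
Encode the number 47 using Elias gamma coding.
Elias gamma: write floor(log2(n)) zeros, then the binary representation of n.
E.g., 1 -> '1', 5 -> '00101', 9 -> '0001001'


num_bits = floor(log2(47)) + 1 = 6
leading_zeros = num_bits - 1 = 5
binary(47) = 101111

Elias gamma(47) = '00000' + '101111' = 00000101111 (11 bits)


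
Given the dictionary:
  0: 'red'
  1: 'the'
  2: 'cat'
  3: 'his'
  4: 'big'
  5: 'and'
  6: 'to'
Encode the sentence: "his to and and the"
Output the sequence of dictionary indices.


Look up each word in the dictionary:
  'his' -> 3
  'to' -> 6
  'and' -> 5
  'and' -> 5
  'the' -> 1

Encoded: [3, 6, 5, 5, 1]


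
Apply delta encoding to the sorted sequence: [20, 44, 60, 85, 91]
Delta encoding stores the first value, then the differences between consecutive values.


First value: 20
Deltas:
  44 - 20 = 24
  60 - 44 = 16
  85 - 60 = 25
  91 - 85 = 6


Delta encoded: [20, 24, 16, 25, 6]


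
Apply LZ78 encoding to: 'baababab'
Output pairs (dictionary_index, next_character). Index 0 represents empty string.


LZ78 encoding steps:
Dictionary: {0: ''}
Step 1: w='' (idx 0), next='b' -> output (0, 'b'), add 'b' as idx 1
Step 2: w='' (idx 0), next='a' -> output (0, 'a'), add 'a' as idx 2
Step 3: w='a' (idx 2), next='b' -> output (2, 'b'), add 'ab' as idx 3
Step 4: w='ab' (idx 3), next='a' -> output (3, 'a'), add 'aba' as idx 4
Step 5: w='b' (idx 1), end of input -> output (1, '')


Encoded: [(0, 'b'), (0, 'a'), (2, 'b'), (3, 'a'), (1, '')]


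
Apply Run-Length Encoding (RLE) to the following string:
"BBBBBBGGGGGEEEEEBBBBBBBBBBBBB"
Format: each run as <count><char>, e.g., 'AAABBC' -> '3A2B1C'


Scanning runs left to right:
  i=0: run of 'B' x 6 -> '6B'
  i=6: run of 'G' x 5 -> '5G'
  i=11: run of 'E' x 5 -> '5E'
  i=16: run of 'B' x 13 -> '13B'

RLE = 6B5G5E13B


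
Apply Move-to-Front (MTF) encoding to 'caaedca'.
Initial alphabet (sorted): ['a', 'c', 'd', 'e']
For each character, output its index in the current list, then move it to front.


MTF encoding:
'c': index 1 in ['a', 'c', 'd', 'e'] -> ['c', 'a', 'd', 'e']
'a': index 1 in ['c', 'a', 'd', 'e'] -> ['a', 'c', 'd', 'e']
'a': index 0 in ['a', 'c', 'd', 'e'] -> ['a', 'c', 'd', 'e']
'e': index 3 in ['a', 'c', 'd', 'e'] -> ['e', 'a', 'c', 'd']
'd': index 3 in ['e', 'a', 'c', 'd'] -> ['d', 'e', 'a', 'c']
'c': index 3 in ['d', 'e', 'a', 'c'] -> ['c', 'd', 'e', 'a']
'a': index 3 in ['c', 'd', 'e', 'a'] -> ['a', 'c', 'd', 'e']


Output: [1, 1, 0, 3, 3, 3, 3]


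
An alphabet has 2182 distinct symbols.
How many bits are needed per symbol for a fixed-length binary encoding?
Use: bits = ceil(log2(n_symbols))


log2(2182) = 11.0914
Bracket: 2^11 = 2048 < 2182 <= 2^12 = 4096
So ceil(log2(2182)) = 12

bits = ceil(log2(2182)) = ceil(11.0914) = 12 bits


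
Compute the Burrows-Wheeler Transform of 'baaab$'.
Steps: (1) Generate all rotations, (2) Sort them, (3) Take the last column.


Rotations (sorted):
  0: $baaab -> last char: b
  1: aaab$b -> last char: b
  2: aab$ba -> last char: a
  3: ab$baa -> last char: a
  4: b$baaa -> last char: a
  5: baaab$ -> last char: $


BWT = bbaaa$


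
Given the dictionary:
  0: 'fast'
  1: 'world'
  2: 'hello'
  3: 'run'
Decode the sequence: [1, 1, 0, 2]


Look up each index in the dictionary:
  1 -> 'world'
  1 -> 'world'
  0 -> 'fast'
  2 -> 'hello'

Decoded: "world world fast hello"


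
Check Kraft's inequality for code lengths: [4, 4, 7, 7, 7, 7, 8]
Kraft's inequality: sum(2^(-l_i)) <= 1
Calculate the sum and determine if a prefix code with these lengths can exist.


Sum = 2^(-4) + 2^(-4) + 2^(-7) + 2^(-7) + 2^(-7) + 2^(-7) + 2^(-8)
    = 0.0625 + 0.0625 + 0.0078125 + 0.0078125 + 0.0078125 + 0.0078125 + 0.00390625
    = 41/256 = 0.16015625
Since 0.16015625 <= 1, Kraft's inequality IS satisfied.
A prefix code with these lengths CAN exist.

Kraft sum = 0.16015625. Satisfied.


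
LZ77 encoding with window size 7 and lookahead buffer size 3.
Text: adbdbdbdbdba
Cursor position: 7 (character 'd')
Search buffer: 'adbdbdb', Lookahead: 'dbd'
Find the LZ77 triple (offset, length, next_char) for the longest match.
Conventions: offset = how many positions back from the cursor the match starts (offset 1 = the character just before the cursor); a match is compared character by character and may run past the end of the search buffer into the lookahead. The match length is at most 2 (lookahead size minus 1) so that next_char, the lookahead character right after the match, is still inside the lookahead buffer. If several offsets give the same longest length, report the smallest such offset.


Try each offset into the search buffer:
  offset=1 (pos 6, char 'b'): match length 0
  offset=2 (pos 5, char 'd'): match length 2
  offset=3 (pos 4, char 'b'): match length 0
  offset=4 (pos 3, char 'd'): match length 2
  offset=5 (pos 2, char 'b'): match length 0
  offset=6 (pos 1, char 'd'): match length 2
  offset=7 (pos 0, char 'a'): match length 0
Longest match has length 2, found at offsets 2, 4, 6; take the smallest, offset 2.
next_char = character at position 7 + 2 = 9 -> 'd'

Best match: offset=2, length=2 (matching 'db' starting at position 5)
LZ77 triple: (2, 2, 'd')


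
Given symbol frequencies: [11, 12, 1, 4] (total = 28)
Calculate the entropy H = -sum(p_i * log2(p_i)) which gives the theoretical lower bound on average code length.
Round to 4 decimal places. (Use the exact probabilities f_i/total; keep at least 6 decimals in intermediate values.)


Per-symbol terms -p_i * log2(p_i) with p_i = f_i/28:
  p = 11/28 = 0.392857: log2(p) = -1.347923, -p*log2(p) = 0.529541
  p = 12/28 = 0.428571: log2(p) = -1.222392, -p*log2(p) = 0.523882
  p = 1/28 = 0.035714: log2(p) = -4.807355, -p*log2(p) = 0.171691
  p = 4/28 = 0.142857: log2(p) = -2.807355, -p*log2(p) = 0.401051
H = 0.529541 + 0.523882 + 0.171691 + 0.401051 = 1.626165

H = 1.6262 bits/symbol


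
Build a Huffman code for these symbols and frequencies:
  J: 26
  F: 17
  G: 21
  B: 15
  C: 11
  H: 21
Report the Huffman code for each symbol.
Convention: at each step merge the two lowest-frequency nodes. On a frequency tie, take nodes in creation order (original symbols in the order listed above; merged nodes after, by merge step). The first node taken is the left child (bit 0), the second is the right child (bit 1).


Huffman tree construction:
Step 1: Merge C(11) + B(15) = 26
Step 2: Merge F(17) + G(21) = 38
Step 3: Merge H(21) + J(26) = 47
Step 4: Merge (C+B)(26) + (F+G)(38) = 64
Step 5: Merge (H+J)(47) + ((C+B)+(F+G))(64) = 111
Read each symbol's code off the tree from the root (left child = 0, right child = 1).

Codes:
  J: 01 (length 2)
  F: 110 (length 3)
  G: 111 (length 3)
  B: 101 (length 3)
  C: 100 (length 3)
  H: 00 (length 2)
Average code length: 286/111 = 2.5766 bits/symbol


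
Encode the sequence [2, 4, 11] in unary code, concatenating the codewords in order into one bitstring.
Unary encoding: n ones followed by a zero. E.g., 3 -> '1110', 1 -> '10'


Encode each number as n ones followed by a terminating 0:
  2 -> 110 (3 bits)
  4 -> 11110 (5 bits)
  11 -> 111111111110 (12 bits)
Total length = 3 + 5 + 12 = 20 bits.

Unary([2, 4, 11]) = 11011110111111111110 (20 bits)
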